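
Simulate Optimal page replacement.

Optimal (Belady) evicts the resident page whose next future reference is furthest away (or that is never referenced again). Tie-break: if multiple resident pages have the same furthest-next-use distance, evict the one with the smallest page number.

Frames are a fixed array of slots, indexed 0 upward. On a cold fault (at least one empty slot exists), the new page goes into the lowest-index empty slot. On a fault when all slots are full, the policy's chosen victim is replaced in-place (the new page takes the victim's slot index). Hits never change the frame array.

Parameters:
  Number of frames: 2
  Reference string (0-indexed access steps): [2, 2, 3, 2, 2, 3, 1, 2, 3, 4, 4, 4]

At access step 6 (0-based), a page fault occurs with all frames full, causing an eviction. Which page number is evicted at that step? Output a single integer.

Answer: 3

Derivation:
Step 0: ref 2 -> FAULT, frames=[2,-]
Step 1: ref 2 -> HIT, frames=[2,-]
Step 2: ref 3 -> FAULT, frames=[2,3]
Step 3: ref 2 -> HIT, frames=[2,3]
Step 4: ref 2 -> HIT, frames=[2,3]
Step 5: ref 3 -> HIT, frames=[2,3]
Step 6: ref 1 -> FAULT, evict 3, frames=[2,1]
At step 6: evicted page 3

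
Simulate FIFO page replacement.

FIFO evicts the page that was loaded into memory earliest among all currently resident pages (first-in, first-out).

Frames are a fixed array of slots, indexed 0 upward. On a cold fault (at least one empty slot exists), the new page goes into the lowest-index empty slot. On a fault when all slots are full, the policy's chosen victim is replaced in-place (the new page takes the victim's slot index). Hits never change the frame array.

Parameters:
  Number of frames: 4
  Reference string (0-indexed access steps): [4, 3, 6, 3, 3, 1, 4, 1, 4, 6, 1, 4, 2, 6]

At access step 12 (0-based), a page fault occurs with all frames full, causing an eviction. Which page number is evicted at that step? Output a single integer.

Answer: 4

Derivation:
Step 0: ref 4 -> FAULT, frames=[4,-,-,-]
Step 1: ref 3 -> FAULT, frames=[4,3,-,-]
Step 2: ref 6 -> FAULT, frames=[4,3,6,-]
Step 3: ref 3 -> HIT, frames=[4,3,6,-]
Step 4: ref 3 -> HIT, frames=[4,3,6,-]
Step 5: ref 1 -> FAULT, frames=[4,3,6,1]
Step 6: ref 4 -> HIT, frames=[4,3,6,1]
Step 7: ref 1 -> HIT, frames=[4,3,6,1]
Step 8: ref 4 -> HIT, frames=[4,3,6,1]
Step 9: ref 6 -> HIT, frames=[4,3,6,1]
Step 10: ref 1 -> HIT, frames=[4,3,6,1]
Step 11: ref 4 -> HIT, frames=[4,3,6,1]
Step 12: ref 2 -> FAULT, evict 4, frames=[2,3,6,1]
At step 12: evicted page 4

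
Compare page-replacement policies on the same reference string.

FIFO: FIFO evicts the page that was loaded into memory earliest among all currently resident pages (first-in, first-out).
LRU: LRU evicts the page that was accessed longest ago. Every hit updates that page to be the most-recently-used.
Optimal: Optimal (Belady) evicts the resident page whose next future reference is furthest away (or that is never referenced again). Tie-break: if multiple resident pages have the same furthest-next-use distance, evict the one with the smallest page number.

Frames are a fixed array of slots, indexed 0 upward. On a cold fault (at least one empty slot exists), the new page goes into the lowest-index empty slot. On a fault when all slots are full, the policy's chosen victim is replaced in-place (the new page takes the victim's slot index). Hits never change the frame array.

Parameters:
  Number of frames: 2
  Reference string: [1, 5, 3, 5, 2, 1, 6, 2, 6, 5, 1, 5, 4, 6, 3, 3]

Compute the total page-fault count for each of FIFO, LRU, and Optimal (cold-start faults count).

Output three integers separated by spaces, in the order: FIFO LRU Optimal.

--- FIFO ---
  step 0: ref 1 -> FAULT, frames=[1,-] (faults so far: 1)
  step 1: ref 5 -> FAULT, frames=[1,5] (faults so far: 2)
  step 2: ref 3 -> FAULT, evict 1, frames=[3,5] (faults so far: 3)
  step 3: ref 5 -> HIT, frames=[3,5] (faults so far: 3)
  step 4: ref 2 -> FAULT, evict 5, frames=[3,2] (faults so far: 4)
  step 5: ref 1 -> FAULT, evict 3, frames=[1,2] (faults so far: 5)
  step 6: ref 6 -> FAULT, evict 2, frames=[1,6] (faults so far: 6)
  step 7: ref 2 -> FAULT, evict 1, frames=[2,6] (faults so far: 7)
  step 8: ref 6 -> HIT, frames=[2,6] (faults so far: 7)
  step 9: ref 5 -> FAULT, evict 6, frames=[2,5] (faults so far: 8)
  step 10: ref 1 -> FAULT, evict 2, frames=[1,5] (faults so far: 9)
  step 11: ref 5 -> HIT, frames=[1,5] (faults so far: 9)
  step 12: ref 4 -> FAULT, evict 5, frames=[1,4] (faults so far: 10)
  step 13: ref 6 -> FAULT, evict 1, frames=[6,4] (faults so far: 11)
  step 14: ref 3 -> FAULT, evict 4, frames=[6,3] (faults so far: 12)
  step 15: ref 3 -> HIT, frames=[6,3] (faults so far: 12)
  FIFO total faults: 12
--- LRU ---
  step 0: ref 1 -> FAULT, frames=[1,-] (faults so far: 1)
  step 1: ref 5 -> FAULT, frames=[1,5] (faults so far: 2)
  step 2: ref 3 -> FAULT, evict 1, frames=[3,5] (faults so far: 3)
  step 3: ref 5 -> HIT, frames=[3,5] (faults so far: 3)
  step 4: ref 2 -> FAULT, evict 3, frames=[2,5] (faults so far: 4)
  step 5: ref 1 -> FAULT, evict 5, frames=[2,1] (faults so far: 5)
  step 6: ref 6 -> FAULT, evict 2, frames=[6,1] (faults so far: 6)
  step 7: ref 2 -> FAULT, evict 1, frames=[6,2] (faults so far: 7)
  step 8: ref 6 -> HIT, frames=[6,2] (faults so far: 7)
  step 9: ref 5 -> FAULT, evict 2, frames=[6,5] (faults so far: 8)
  step 10: ref 1 -> FAULT, evict 6, frames=[1,5] (faults so far: 9)
  step 11: ref 5 -> HIT, frames=[1,5] (faults so far: 9)
  step 12: ref 4 -> FAULT, evict 1, frames=[4,5] (faults so far: 10)
  step 13: ref 6 -> FAULT, evict 5, frames=[4,6] (faults so far: 11)
  step 14: ref 3 -> FAULT, evict 4, frames=[3,6] (faults so far: 12)
  step 15: ref 3 -> HIT, frames=[3,6] (faults so far: 12)
  LRU total faults: 12
--- Optimal ---
  step 0: ref 1 -> FAULT, frames=[1,-] (faults so far: 1)
  step 1: ref 5 -> FAULT, frames=[1,5] (faults so far: 2)
  step 2: ref 3 -> FAULT, evict 1, frames=[3,5] (faults so far: 3)
  step 3: ref 5 -> HIT, frames=[3,5] (faults so far: 3)
  step 4: ref 2 -> FAULT, evict 3, frames=[2,5] (faults so far: 4)
  step 5: ref 1 -> FAULT, evict 5, frames=[2,1] (faults so far: 5)
  step 6: ref 6 -> FAULT, evict 1, frames=[2,6] (faults so far: 6)
  step 7: ref 2 -> HIT, frames=[2,6] (faults so far: 6)
  step 8: ref 6 -> HIT, frames=[2,6] (faults so far: 6)
  step 9: ref 5 -> FAULT, evict 2, frames=[5,6] (faults so far: 7)
  step 10: ref 1 -> FAULT, evict 6, frames=[5,1] (faults so far: 8)
  step 11: ref 5 -> HIT, frames=[5,1] (faults so far: 8)
  step 12: ref 4 -> FAULT, evict 1, frames=[5,4] (faults so far: 9)
  step 13: ref 6 -> FAULT, evict 4, frames=[5,6] (faults so far: 10)
  step 14: ref 3 -> FAULT, evict 5, frames=[3,6] (faults so far: 11)
  step 15: ref 3 -> HIT, frames=[3,6] (faults so far: 11)
  Optimal total faults: 11

Answer: 12 12 11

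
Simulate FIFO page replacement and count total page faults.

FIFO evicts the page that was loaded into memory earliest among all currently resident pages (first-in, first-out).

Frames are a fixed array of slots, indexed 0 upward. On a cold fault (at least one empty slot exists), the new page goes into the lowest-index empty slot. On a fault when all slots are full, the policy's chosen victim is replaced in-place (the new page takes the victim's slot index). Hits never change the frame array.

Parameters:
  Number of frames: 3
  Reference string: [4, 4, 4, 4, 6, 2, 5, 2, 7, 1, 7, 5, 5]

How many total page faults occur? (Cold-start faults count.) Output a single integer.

Step 0: ref 4 → FAULT, frames=[4,-,-]
Step 1: ref 4 → HIT, frames=[4,-,-]
Step 2: ref 4 → HIT, frames=[4,-,-]
Step 3: ref 4 → HIT, frames=[4,-,-]
Step 4: ref 6 → FAULT, frames=[4,6,-]
Step 5: ref 2 → FAULT, frames=[4,6,2]
Step 6: ref 5 → FAULT (evict 4), frames=[5,6,2]
Step 7: ref 2 → HIT, frames=[5,6,2]
Step 8: ref 7 → FAULT (evict 6), frames=[5,7,2]
Step 9: ref 1 → FAULT (evict 2), frames=[5,7,1]
Step 10: ref 7 → HIT, frames=[5,7,1]
Step 11: ref 5 → HIT, frames=[5,7,1]
Step 12: ref 5 → HIT, frames=[5,7,1]
Total faults: 6

Answer: 6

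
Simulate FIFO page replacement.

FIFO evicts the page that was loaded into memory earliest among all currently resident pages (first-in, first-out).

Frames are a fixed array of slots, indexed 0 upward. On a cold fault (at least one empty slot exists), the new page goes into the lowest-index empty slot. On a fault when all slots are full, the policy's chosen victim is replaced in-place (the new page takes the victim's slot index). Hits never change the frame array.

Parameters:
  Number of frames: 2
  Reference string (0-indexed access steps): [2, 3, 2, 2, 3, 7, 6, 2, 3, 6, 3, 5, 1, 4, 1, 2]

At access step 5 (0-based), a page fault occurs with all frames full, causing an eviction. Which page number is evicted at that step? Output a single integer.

Step 0: ref 2 -> FAULT, frames=[2,-]
Step 1: ref 3 -> FAULT, frames=[2,3]
Step 2: ref 2 -> HIT, frames=[2,3]
Step 3: ref 2 -> HIT, frames=[2,3]
Step 4: ref 3 -> HIT, frames=[2,3]
Step 5: ref 7 -> FAULT, evict 2, frames=[7,3]
At step 5: evicted page 2

Answer: 2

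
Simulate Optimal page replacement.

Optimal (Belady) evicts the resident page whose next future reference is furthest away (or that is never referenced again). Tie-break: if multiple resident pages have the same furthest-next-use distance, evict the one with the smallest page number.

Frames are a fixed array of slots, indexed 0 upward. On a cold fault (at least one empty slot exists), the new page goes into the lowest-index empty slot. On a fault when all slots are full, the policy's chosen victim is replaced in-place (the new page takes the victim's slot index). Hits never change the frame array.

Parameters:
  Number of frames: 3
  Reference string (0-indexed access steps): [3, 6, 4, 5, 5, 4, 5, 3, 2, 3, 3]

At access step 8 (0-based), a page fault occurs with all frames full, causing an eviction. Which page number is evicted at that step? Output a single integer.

Answer: 4

Derivation:
Step 0: ref 3 -> FAULT, frames=[3,-,-]
Step 1: ref 6 -> FAULT, frames=[3,6,-]
Step 2: ref 4 -> FAULT, frames=[3,6,4]
Step 3: ref 5 -> FAULT, evict 6, frames=[3,5,4]
Step 4: ref 5 -> HIT, frames=[3,5,4]
Step 5: ref 4 -> HIT, frames=[3,5,4]
Step 6: ref 5 -> HIT, frames=[3,5,4]
Step 7: ref 3 -> HIT, frames=[3,5,4]
Step 8: ref 2 -> FAULT, evict 4, frames=[3,5,2]
At step 8: evicted page 4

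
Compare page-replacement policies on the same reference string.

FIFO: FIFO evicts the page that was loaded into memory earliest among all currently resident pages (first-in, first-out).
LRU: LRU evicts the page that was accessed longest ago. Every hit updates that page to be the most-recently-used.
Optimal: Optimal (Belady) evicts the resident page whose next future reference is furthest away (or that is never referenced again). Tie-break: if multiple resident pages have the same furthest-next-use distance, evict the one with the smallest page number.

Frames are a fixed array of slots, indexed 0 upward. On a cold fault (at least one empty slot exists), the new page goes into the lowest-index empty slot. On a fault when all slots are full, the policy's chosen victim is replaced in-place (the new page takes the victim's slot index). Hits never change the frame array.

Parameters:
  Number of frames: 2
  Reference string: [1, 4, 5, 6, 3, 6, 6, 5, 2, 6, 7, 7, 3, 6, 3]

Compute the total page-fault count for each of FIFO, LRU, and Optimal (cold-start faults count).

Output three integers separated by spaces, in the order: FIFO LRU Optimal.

Answer: 11 11 9

Derivation:
--- FIFO ---
  step 0: ref 1 -> FAULT, frames=[1,-] (faults so far: 1)
  step 1: ref 4 -> FAULT, frames=[1,4] (faults so far: 2)
  step 2: ref 5 -> FAULT, evict 1, frames=[5,4] (faults so far: 3)
  step 3: ref 6 -> FAULT, evict 4, frames=[5,6] (faults so far: 4)
  step 4: ref 3 -> FAULT, evict 5, frames=[3,6] (faults so far: 5)
  step 5: ref 6 -> HIT, frames=[3,6] (faults so far: 5)
  step 6: ref 6 -> HIT, frames=[3,6] (faults so far: 5)
  step 7: ref 5 -> FAULT, evict 6, frames=[3,5] (faults so far: 6)
  step 8: ref 2 -> FAULT, evict 3, frames=[2,5] (faults so far: 7)
  step 9: ref 6 -> FAULT, evict 5, frames=[2,6] (faults so far: 8)
  step 10: ref 7 -> FAULT, evict 2, frames=[7,6] (faults so far: 9)
  step 11: ref 7 -> HIT, frames=[7,6] (faults so far: 9)
  step 12: ref 3 -> FAULT, evict 6, frames=[7,3] (faults so far: 10)
  step 13: ref 6 -> FAULT, evict 7, frames=[6,3] (faults so far: 11)
  step 14: ref 3 -> HIT, frames=[6,3] (faults so far: 11)
  FIFO total faults: 11
--- LRU ---
  step 0: ref 1 -> FAULT, frames=[1,-] (faults so far: 1)
  step 1: ref 4 -> FAULT, frames=[1,4] (faults so far: 2)
  step 2: ref 5 -> FAULT, evict 1, frames=[5,4] (faults so far: 3)
  step 3: ref 6 -> FAULT, evict 4, frames=[5,6] (faults so far: 4)
  step 4: ref 3 -> FAULT, evict 5, frames=[3,6] (faults so far: 5)
  step 5: ref 6 -> HIT, frames=[3,6] (faults so far: 5)
  step 6: ref 6 -> HIT, frames=[3,6] (faults so far: 5)
  step 7: ref 5 -> FAULT, evict 3, frames=[5,6] (faults so far: 6)
  step 8: ref 2 -> FAULT, evict 6, frames=[5,2] (faults so far: 7)
  step 9: ref 6 -> FAULT, evict 5, frames=[6,2] (faults so far: 8)
  step 10: ref 7 -> FAULT, evict 2, frames=[6,7] (faults so far: 9)
  step 11: ref 7 -> HIT, frames=[6,7] (faults so far: 9)
  step 12: ref 3 -> FAULT, evict 6, frames=[3,7] (faults so far: 10)
  step 13: ref 6 -> FAULT, evict 7, frames=[3,6] (faults so far: 11)
  step 14: ref 3 -> HIT, frames=[3,6] (faults so far: 11)
  LRU total faults: 11
--- Optimal ---
  step 0: ref 1 -> FAULT, frames=[1,-] (faults so far: 1)
  step 1: ref 4 -> FAULT, frames=[1,4] (faults so far: 2)
  step 2: ref 5 -> FAULT, evict 1, frames=[5,4] (faults so far: 3)
  step 3: ref 6 -> FAULT, evict 4, frames=[5,6] (faults so far: 4)
  step 4: ref 3 -> FAULT, evict 5, frames=[3,6] (faults so far: 5)
  step 5: ref 6 -> HIT, frames=[3,6] (faults so far: 5)
  step 6: ref 6 -> HIT, frames=[3,6] (faults so far: 5)
  step 7: ref 5 -> FAULT, evict 3, frames=[5,6] (faults so far: 6)
  step 8: ref 2 -> FAULT, evict 5, frames=[2,6] (faults so far: 7)
  step 9: ref 6 -> HIT, frames=[2,6] (faults so far: 7)
  step 10: ref 7 -> FAULT, evict 2, frames=[7,6] (faults so far: 8)
  step 11: ref 7 -> HIT, frames=[7,6] (faults so far: 8)
  step 12: ref 3 -> FAULT, evict 7, frames=[3,6] (faults so far: 9)
  step 13: ref 6 -> HIT, frames=[3,6] (faults so far: 9)
  step 14: ref 3 -> HIT, frames=[3,6] (faults so far: 9)
  Optimal total faults: 9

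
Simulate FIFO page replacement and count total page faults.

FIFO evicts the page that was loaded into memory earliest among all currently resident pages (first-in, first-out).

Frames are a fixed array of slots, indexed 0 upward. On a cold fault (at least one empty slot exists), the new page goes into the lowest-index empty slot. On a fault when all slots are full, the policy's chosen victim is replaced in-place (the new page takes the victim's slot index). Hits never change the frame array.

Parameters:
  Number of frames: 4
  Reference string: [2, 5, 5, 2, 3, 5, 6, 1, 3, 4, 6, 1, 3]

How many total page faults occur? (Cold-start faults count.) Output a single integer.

Answer: 6

Derivation:
Step 0: ref 2 → FAULT, frames=[2,-,-,-]
Step 1: ref 5 → FAULT, frames=[2,5,-,-]
Step 2: ref 5 → HIT, frames=[2,5,-,-]
Step 3: ref 2 → HIT, frames=[2,5,-,-]
Step 4: ref 3 → FAULT, frames=[2,5,3,-]
Step 5: ref 5 → HIT, frames=[2,5,3,-]
Step 6: ref 6 → FAULT, frames=[2,5,3,6]
Step 7: ref 1 → FAULT (evict 2), frames=[1,5,3,6]
Step 8: ref 3 → HIT, frames=[1,5,3,6]
Step 9: ref 4 → FAULT (evict 5), frames=[1,4,3,6]
Step 10: ref 6 → HIT, frames=[1,4,3,6]
Step 11: ref 1 → HIT, frames=[1,4,3,6]
Step 12: ref 3 → HIT, frames=[1,4,3,6]
Total faults: 6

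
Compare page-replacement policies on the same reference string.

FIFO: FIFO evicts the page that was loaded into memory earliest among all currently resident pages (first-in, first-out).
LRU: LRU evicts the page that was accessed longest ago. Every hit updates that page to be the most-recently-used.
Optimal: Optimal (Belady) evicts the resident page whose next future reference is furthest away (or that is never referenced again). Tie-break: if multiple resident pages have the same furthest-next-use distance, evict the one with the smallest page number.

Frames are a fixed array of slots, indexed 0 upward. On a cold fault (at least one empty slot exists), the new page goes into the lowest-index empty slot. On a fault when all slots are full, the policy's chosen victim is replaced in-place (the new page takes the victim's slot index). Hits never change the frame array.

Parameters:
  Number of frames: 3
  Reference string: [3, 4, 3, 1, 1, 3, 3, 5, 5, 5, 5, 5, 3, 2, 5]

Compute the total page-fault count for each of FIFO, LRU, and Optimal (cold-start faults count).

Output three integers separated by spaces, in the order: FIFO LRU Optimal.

Answer: 6 5 5

Derivation:
--- FIFO ---
  step 0: ref 3 -> FAULT, frames=[3,-,-] (faults so far: 1)
  step 1: ref 4 -> FAULT, frames=[3,4,-] (faults so far: 2)
  step 2: ref 3 -> HIT, frames=[3,4,-] (faults so far: 2)
  step 3: ref 1 -> FAULT, frames=[3,4,1] (faults so far: 3)
  step 4: ref 1 -> HIT, frames=[3,4,1] (faults so far: 3)
  step 5: ref 3 -> HIT, frames=[3,4,1] (faults so far: 3)
  step 6: ref 3 -> HIT, frames=[3,4,1] (faults so far: 3)
  step 7: ref 5 -> FAULT, evict 3, frames=[5,4,1] (faults so far: 4)
  step 8: ref 5 -> HIT, frames=[5,4,1] (faults so far: 4)
  step 9: ref 5 -> HIT, frames=[5,4,1] (faults so far: 4)
  step 10: ref 5 -> HIT, frames=[5,4,1] (faults so far: 4)
  step 11: ref 5 -> HIT, frames=[5,4,1] (faults so far: 4)
  step 12: ref 3 -> FAULT, evict 4, frames=[5,3,1] (faults so far: 5)
  step 13: ref 2 -> FAULT, evict 1, frames=[5,3,2] (faults so far: 6)
  step 14: ref 5 -> HIT, frames=[5,3,2] (faults so far: 6)
  FIFO total faults: 6
--- LRU ---
  step 0: ref 3 -> FAULT, frames=[3,-,-] (faults so far: 1)
  step 1: ref 4 -> FAULT, frames=[3,4,-] (faults so far: 2)
  step 2: ref 3 -> HIT, frames=[3,4,-] (faults so far: 2)
  step 3: ref 1 -> FAULT, frames=[3,4,1] (faults so far: 3)
  step 4: ref 1 -> HIT, frames=[3,4,1] (faults so far: 3)
  step 5: ref 3 -> HIT, frames=[3,4,1] (faults so far: 3)
  step 6: ref 3 -> HIT, frames=[3,4,1] (faults so far: 3)
  step 7: ref 5 -> FAULT, evict 4, frames=[3,5,1] (faults so far: 4)
  step 8: ref 5 -> HIT, frames=[3,5,1] (faults so far: 4)
  step 9: ref 5 -> HIT, frames=[3,5,1] (faults so far: 4)
  step 10: ref 5 -> HIT, frames=[3,5,1] (faults so far: 4)
  step 11: ref 5 -> HIT, frames=[3,5,1] (faults so far: 4)
  step 12: ref 3 -> HIT, frames=[3,5,1] (faults so far: 4)
  step 13: ref 2 -> FAULT, evict 1, frames=[3,5,2] (faults so far: 5)
  step 14: ref 5 -> HIT, frames=[3,5,2] (faults so far: 5)
  LRU total faults: 5
--- Optimal ---
  step 0: ref 3 -> FAULT, frames=[3,-,-] (faults so far: 1)
  step 1: ref 4 -> FAULT, frames=[3,4,-] (faults so far: 2)
  step 2: ref 3 -> HIT, frames=[3,4,-] (faults so far: 2)
  step 3: ref 1 -> FAULT, frames=[3,4,1] (faults so far: 3)
  step 4: ref 1 -> HIT, frames=[3,4,1] (faults so far: 3)
  step 5: ref 3 -> HIT, frames=[3,4,1] (faults so far: 3)
  step 6: ref 3 -> HIT, frames=[3,4,1] (faults so far: 3)
  step 7: ref 5 -> FAULT, evict 1, frames=[3,4,5] (faults so far: 4)
  step 8: ref 5 -> HIT, frames=[3,4,5] (faults so far: 4)
  step 9: ref 5 -> HIT, frames=[3,4,5] (faults so far: 4)
  step 10: ref 5 -> HIT, frames=[3,4,5] (faults so far: 4)
  step 11: ref 5 -> HIT, frames=[3,4,5] (faults so far: 4)
  step 12: ref 3 -> HIT, frames=[3,4,5] (faults so far: 4)
  step 13: ref 2 -> FAULT, evict 3, frames=[2,4,5] (faults so far: 5)
  step 14: ref 5 -> HIT, frames=[2,4,5] (faults so far: 5)
  Optimal total faults: 5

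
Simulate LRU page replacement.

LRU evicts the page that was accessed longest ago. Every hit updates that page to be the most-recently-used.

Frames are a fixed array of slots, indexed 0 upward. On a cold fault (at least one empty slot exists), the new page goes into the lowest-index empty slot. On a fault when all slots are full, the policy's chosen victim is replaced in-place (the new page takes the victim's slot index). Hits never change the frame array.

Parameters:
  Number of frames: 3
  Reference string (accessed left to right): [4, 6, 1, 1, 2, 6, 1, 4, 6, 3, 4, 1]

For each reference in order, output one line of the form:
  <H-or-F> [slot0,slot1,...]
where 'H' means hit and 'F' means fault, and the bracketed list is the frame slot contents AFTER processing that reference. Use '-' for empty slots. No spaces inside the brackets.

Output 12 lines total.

F [4,-,-]
F [4,6,-]
F [4,6,1]
H [4,6,1]
F [2,6,1]
H [2,6,1]
H [2,6,1]
F [4,6,1]
H [4,6,1]
F [4,6,3]
H [4,6,3]
F [4,1,3]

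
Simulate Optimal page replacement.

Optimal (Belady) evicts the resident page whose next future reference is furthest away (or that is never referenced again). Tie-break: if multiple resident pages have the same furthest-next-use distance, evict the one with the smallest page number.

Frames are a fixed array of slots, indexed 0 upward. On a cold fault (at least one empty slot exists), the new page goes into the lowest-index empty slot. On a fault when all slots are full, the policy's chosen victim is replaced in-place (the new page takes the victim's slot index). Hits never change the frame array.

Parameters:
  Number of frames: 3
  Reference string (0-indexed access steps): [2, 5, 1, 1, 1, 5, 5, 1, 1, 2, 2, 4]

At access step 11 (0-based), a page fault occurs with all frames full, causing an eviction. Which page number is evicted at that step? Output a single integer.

Answer: 1

Derivation:
Step 0: ref 2 -> FAULT, frames=[2,-,-]
Step 1: ref 5 -> FAULT, frames=[2,5,-]
Step 2: ref 1 -> FAULT, frames=[2,5,1]
Step 3: ref 1 -> HIT, frames=[2,5,1]
Step 4: ref 1 -> HIT, frames=[2,5,1]
Step 5: ref 5 -> HIT, frames=[2,5,1]
Step 6: ref 5 -> HIT, frames=[2,5,1]
Step 7: ref 1 -> HIT, frames=[2,5,1]
Step 8: ref 1 -> HIT, frames=[2,5,1]
Step 9: ref 2 -> HIT, frames=[2,5,1]
Step 10: ref 2 -> HIT, frames=[2,5,1]
Step 11: ref 4 -> FAULT, evict 1, frames=[2,5,4]
At step 11: evicted page 1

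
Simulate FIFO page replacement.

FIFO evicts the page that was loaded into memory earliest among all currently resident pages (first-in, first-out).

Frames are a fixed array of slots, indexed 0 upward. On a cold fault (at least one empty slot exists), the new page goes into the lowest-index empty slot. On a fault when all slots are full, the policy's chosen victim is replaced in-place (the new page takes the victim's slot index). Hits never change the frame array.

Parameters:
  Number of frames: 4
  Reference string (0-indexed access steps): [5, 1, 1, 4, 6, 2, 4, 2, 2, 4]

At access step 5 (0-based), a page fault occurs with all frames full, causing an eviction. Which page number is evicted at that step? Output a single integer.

Step 0: ref 5 -> FAULT, frames=[5,-,-,-]
Step 1: ref 1 -> FAULT, frames=[5,1,-,-]
Step 2: ref 1 -> HIT, frames=[5,1,-,-]
Step 3: ref 4 -> FAULT, frames=[5,1,4,-]
Step 4: ref 6 -> FAULT, frames=[5,1,4,6]
Step 5: ref 2 -> FAULT, evict 5, frames=[2,1,4,6]
At step 5: evicted page 5

Answer: 5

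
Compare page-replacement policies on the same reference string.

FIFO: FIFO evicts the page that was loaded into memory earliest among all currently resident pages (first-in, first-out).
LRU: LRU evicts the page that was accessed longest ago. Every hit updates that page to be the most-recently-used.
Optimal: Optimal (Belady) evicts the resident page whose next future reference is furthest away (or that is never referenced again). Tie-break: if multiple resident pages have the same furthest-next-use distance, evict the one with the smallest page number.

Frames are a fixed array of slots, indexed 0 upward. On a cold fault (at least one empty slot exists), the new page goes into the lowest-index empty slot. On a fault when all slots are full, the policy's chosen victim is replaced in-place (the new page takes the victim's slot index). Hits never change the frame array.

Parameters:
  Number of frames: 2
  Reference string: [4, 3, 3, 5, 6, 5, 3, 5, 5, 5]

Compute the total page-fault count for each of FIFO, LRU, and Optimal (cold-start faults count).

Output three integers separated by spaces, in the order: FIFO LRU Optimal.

Answer: 6 5 5

Derivation:
--- FIFO ---
  step 0: ref 4 -> FAULT, frames=[4,-] (faults so far: 1)
  step 1: ref 3 -> FAULT, frames=[4,3] (faults so far: 2)
  step 2: ref 3 -> HIT, frames=[4,3] (faults so far: 2)
  step 3: ref 5 -> FAULT, evict 4, frames=[5,3] (faults so far: 3)
  step 4: ref 6 -> FAULT, evict 3, frames=[5,6] (faults so far: 4)
  step 5: ref 5 -> HIT, frames=[5,6] (faults so far: 4)
  step 6: ref 3 -> FAULT, evict 5, frames=[3,6] (faults so far: 5)
  step 7: ref 5 -> FAULT, evict 6, frames=[3,5] (faults so far: 6)
  step 8: ref 5 -> HIT, frames=[3,5] (faults so far: 6)
  step 9: ref 5 -> HIT, frames=[3,5] (faults so far: 6)
  FIFO total faults: 6
--- LRU ---
  step 0: ref 4 -> FAULT, frames=[4,-] (faults so far: 1)
  step 1: ref 3 -> FAULT, frames=[4,3] (faults so far: 2)
  step 2: ref 3 -> HIT, frames=[4,3] (faults so far: 2)
  step 3: ref 5 -> FAULT, evict 4, frames=[5,3] (faults so far: 3)
  step 4: ref 6 -> FAULT, evict 3, frames=[5,6] (faults so far: 4)
  step 5: ref 5 -> HIT, frames=[5,6] (faults so far: 4)
  step 6: ref 3 -> FAULT, evict 6, frames=[5,3] (faults so far: 5)
  step 7: ref 5 -> HIT, frames=[5,3] (faults so far: 5)
  step 8: ref 5 -> HIT, frames=[5,3] (faults so far: 5)
  step 9: ref 5 -> HIT, frames=[5,3] (faults so far: 5)
  LRU total faults: 5
--- Optimal ---
  step 0: ref 4 -> FAULT, frames=[4,-] (faults so far: 1)
  step 1: ref 3 -> FAULT, frames=[4,3] (faults so far: 2)
  step 2: ref 3 -> HIT, frames=[4,3] (faults so far: 2)
  step 3: ref 5 -> FAULT, evict 4, frames=[5,3] (faults so far: 3)
  step 4: ref 6 -> FAULT, evict 3, frames=[5,6] (faults so far: 4)
  step 5: ref 5 -> HIT, frames=[5,6] (faults so far: 4)
  step 6: ref 3 -> FAULT, evict 6, frames=[5,3] (faults so far: 5)
  step 7: ref 5 -> HIT, frames=[5,3] (faults so far: 5)
  step 8: ref 5 -> HIT, frames=[5,3] (faults so far: 5)
  step 9: ref 5 -> HIT, frames=[5,3] (faults so far: 5)
  Optimal total faults: 5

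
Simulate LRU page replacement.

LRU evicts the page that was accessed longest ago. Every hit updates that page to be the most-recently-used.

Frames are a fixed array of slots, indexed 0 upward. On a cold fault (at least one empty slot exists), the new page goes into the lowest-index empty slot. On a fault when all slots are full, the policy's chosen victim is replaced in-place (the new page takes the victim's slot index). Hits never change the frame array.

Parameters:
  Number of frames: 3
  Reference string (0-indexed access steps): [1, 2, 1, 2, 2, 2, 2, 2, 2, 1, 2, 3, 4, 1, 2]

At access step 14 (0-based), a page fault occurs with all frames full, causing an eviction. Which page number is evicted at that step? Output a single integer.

Answer: 3

Derivation:
Step 0: ref 1 -> FAULT, frames=[1,-,-]
Step 1: ref 2 -> FAULT, frames=[1,2,-]
Step 2: ref 1 -> HIT, frames=[1,2,-]
Step 3: ref 2 -> HIT, frames=[1,2,-]
Step 4: ref 2 -> HIT, frames=[1,2,-]
Step 5: ref 2 -> HIT, frames=[1,2,-]
Step 6: ref 2 -> HIT, frames=[1,2,-]
Step 7: ref 2 -> HIT, frames=[1,2,-]
Step 8: ref 2 -> HIT, frames=[1,2,-]
Step 9: ref 1 -> HIT, frames=[1,2,-]
Step 10: ref 2 -> HIT, frames=[1,2,-]
Step 11: ref 3 -> FAULT, frames=[1,2,3]
Step 12: ref 4 -> FAULT, evict 1, frames=[4,2,3]
Step 13: ref 1 -> FAULT, evict 2, frames=[4,1,3]
Step 14: ref 2 -> FAULT, evict 3, frames=[4,1,2]
At step 14: evicted page 3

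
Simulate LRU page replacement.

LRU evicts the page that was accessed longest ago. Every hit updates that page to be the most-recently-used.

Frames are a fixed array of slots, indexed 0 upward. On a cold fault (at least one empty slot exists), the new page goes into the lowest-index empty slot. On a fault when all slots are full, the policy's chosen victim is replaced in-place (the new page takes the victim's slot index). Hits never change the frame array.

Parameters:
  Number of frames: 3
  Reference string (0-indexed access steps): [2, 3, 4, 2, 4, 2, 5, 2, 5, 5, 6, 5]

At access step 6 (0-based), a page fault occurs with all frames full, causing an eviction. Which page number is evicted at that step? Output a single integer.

Answer: 3

Derivation:
Step 0: ref 2 -> FAULT, frames=[2,-,-]
Step 1: ref 3 -> FAULT, frames=[2,3,-]
Step 2: ref 4 -> FAULT, frames=[2,3,4]
Step 3: ref 2 -> HIT, frames=[2,3,4]
Step 4: ref 4 -> HIT, frames=[2,3,4]
Step 5: ref 2 -> HIT, frames=[2,3,4]
Step 6: ref 5 -> FAULT, evict 3, frames=[2,5,4]
At step 6: evicted page 3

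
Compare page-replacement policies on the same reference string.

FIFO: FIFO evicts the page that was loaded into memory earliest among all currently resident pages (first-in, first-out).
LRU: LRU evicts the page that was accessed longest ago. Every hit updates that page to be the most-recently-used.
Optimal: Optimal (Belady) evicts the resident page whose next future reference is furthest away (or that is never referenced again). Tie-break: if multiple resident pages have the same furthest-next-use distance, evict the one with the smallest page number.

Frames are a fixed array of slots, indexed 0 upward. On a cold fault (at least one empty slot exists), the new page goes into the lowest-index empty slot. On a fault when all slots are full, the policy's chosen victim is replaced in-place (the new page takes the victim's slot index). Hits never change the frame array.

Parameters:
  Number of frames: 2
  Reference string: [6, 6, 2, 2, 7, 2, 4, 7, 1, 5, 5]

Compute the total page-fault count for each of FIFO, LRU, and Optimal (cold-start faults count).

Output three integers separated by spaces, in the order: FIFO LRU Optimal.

--- FIFO ---
  step 0: ref 6 -> FAULT, frames=[6,-] (faults so far: 1)
  step 1: ref 6 -> HIT, frames=[6,-] (faults so far: 1)
  step 2: ref 2 -> FAULT, frames=[6,2] (faults so far: 2)
  step 3: ref 2 -> HIT, frames=[6,2] (faults so far: 2)
  step 4: ref 7 -> FAULT, evict 6, frames=[7,2] (faults so far: 3)
  step 5: ref 2 -> HIT, frames=[7,2] (faults so far: 3)
  step 6: ref 4 -> FAULT, evict 2, frames=[7,4] (faults so far: 4)
  step 7: ref 7 -> HIT, frames=[7,4] (faults so far: 4)
  step 8: ref 1 -> FAULT, evict 7, frames=[1,4] (faults so far: 5)
  step 9: ref 5 -> FAULT, evict 4, frames=[1,5] (faults so far: 6)
  step 10: ref 5 -> HIT, frames=[1,5] (faults so far: 6)
  FIFO total faults: 6
--- LRU ---
  step 0: ref 6 -> FAULT, frames=[6,-] (faults so far: 1)
  step 1: ref 6 -> HIT, frames=[6,-] (faults so far: 1)
  step 2: ref 2 -> FAULT, frames=[6,2] (faults so far: 2)
  step 3: ref 2 -> HIT, frames=[6,2] (faults so far: 2)
  step 4: ref 7 -> FAULT, evict 6, frames=[7,2] (faults so far: 3)
  step 5: ref 2 -> HIT, frames=[7,2] (faults so far: 3)
  step 6: ref 4 -> FAULT, evict 7, frames=[4,2] (faults so far: 4)
  step 7: ref 7 -> FAULT, evict 2, frames=[4,7] (faults so far: 5)
  step 8: ref 1 -> FAULT, evict 4, frames=[1,7] (faults so far: 6)
  step 9: ref 5 -> FAULT, evict 7, frames=[1,5] (faults so far: 7)
  step 10: ref 5 -> HIT, frames=[1,5] (faults so far: 7)
  LRU total faults: 7
--- Optimal ---
  step 0: ref 6 -> FAULT, frames=[6,-] (faults so far: 1)
  step 1: ref 6 -> HIT, frames=[6,-] (faults so far: 1)
  step 2: ref 2 -> FAULT, frames=[6,2] (faults so far: 2)
  step 3: ref 2 -> HIT, frames=[6,2] (faults so far: 2)
  step 4: ref 7 -> FAULT, evict 6, frames=[7,2] (faults so far: 3)
  step 5: ref 2 -> HIT, frames=[7,2] (faults so far: 3)
  step 6: ref 4 -> FAULT, evict 2, frames=[7,4] (faults so far: 4)
  step 7: ref 7 -> HIT, frames=[7,4] (faults so far: 4)
  step 8: ref 1 -> FAULT, evict 4, frames=[7,1] (faults so far: 5)
  step 9: ref 5 -> FAULT, evict 1, frames=[7,5] (faults so far: 6)
  step 10: ref 5 -> HIT, frames=[7,5] (faults so far: 6)
  Optimal total faults: 6

Answer: 6 7 6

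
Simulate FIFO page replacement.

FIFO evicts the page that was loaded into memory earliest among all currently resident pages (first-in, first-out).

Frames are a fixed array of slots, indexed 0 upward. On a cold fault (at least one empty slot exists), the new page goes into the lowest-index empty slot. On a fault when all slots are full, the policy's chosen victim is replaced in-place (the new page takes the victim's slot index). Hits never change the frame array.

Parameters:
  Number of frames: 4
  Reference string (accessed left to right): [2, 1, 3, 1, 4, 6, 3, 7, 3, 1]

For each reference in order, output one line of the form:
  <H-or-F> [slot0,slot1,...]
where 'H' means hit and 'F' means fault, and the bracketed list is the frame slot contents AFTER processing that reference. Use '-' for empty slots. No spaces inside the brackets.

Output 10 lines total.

F [2,-,-,-]
F [2,1,-,-]
F [2,1,3,-]
H [2,1,3,-]
F [2,1,3,4]
F [6,1,3,4]
H [6,1,3,4]
F [6,7,3,4]
H [6,7,3,4]
F [6,7,1,4]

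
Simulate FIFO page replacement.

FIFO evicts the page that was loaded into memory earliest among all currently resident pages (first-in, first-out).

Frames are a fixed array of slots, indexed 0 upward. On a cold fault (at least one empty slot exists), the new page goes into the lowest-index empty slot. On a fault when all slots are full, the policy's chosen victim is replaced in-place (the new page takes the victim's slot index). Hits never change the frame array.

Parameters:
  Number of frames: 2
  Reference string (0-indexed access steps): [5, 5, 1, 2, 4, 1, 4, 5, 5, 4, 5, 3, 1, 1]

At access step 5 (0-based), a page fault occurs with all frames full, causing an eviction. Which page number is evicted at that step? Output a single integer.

Step 0: ref 5 -> FAULT, frames=[5,-]
Step 1: ref 5 -> HIT, frames=[5,-]
Step 2: ref 1 -> FAULT, frames=[5,1]
Step 3: ref 2 -> FAULT, evict 5, frames=[2,1]
Step 4: ref 4 -> FAULT, evict 1, frames=[2,4]
Step 5: ref 1 -> FAULT, evict 2, frames=[1,4]
At step 5: evicted page 2

Answer: 2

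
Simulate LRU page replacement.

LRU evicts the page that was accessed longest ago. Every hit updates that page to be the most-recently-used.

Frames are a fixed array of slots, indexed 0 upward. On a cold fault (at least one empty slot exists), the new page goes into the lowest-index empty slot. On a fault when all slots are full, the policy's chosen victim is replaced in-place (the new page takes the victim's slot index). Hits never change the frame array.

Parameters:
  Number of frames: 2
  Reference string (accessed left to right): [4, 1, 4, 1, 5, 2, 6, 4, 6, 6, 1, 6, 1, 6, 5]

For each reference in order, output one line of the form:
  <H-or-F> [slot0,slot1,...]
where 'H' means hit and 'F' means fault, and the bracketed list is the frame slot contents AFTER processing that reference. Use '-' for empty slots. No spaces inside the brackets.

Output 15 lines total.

F [4,-]
F [4,1]
H [4,1]
H [4,1]
F [5,1]
F [5,2]
F [6,2]
F [6,4]
H [6,4]
H [6,4]
F [6,1]
H [6,1]
H [6,1]
H [6,1]
F [6,5]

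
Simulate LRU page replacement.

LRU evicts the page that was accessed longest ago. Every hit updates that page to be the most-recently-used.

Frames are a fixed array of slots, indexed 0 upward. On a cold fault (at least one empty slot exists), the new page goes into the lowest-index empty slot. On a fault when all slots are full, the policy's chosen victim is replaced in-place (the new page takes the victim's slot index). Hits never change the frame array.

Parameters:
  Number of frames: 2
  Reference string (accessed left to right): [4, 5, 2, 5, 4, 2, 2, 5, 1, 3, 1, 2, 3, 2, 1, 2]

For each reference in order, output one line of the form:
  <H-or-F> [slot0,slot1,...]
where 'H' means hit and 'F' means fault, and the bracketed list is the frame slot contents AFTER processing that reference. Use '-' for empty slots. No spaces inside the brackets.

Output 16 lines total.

F [4,-]
F [4,5]
F [2,5]
H [2,5]
F [4,5]
F [4,2]
H [4,2]
F [5,2]
F [5,1]
F [3,1]
H [3,1]
F [2,1]
F [2,3]
H [2,3]
F [2,1]
H [2,1]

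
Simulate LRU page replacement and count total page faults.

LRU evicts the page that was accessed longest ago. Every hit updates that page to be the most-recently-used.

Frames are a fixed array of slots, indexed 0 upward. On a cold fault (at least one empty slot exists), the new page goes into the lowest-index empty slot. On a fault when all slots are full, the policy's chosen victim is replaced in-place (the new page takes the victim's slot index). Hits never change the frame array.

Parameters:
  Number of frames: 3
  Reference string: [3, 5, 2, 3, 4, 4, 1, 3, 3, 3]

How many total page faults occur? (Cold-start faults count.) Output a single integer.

Answer: 5

Derivation:
Step 0: ref 3 → FAULT, frames=[3,-,-]
Step 1: ref 5 → FAULT, frames=[3,5,-]
Step 2: ref 2 → FAULT, frames=[3,5,2]
Step 3: ref 3 → HIT, frames=[3,5,2]
Step 4: ref 4 → FAULT (evict 5), frames=[3,4,2]
Step 5: ref 4 → HIT, frames=[3,4,2]
Step 6: ref 1 → FAULT (evict 2), frames=[3,4,1]
Step 7: ref 3 → HIT, frames=[3,4,1]
Step 8: ref 3 → HIT, frames=[3,4,1]
Step 9: ref 3 → HIT, frames=[3,4,1]
Total faults: 5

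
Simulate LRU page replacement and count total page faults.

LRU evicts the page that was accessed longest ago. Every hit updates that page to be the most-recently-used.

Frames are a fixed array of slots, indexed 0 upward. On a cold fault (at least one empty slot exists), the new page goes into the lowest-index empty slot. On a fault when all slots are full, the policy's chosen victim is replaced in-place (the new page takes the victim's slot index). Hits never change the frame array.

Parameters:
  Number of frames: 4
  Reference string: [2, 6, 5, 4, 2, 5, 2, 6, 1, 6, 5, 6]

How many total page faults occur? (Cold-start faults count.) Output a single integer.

Answer: 5

Derivation:
Step 0: ref 2 → FAULT, frames=[2,-,-,-]
Step 1: ref 6 → FAULT, frames=[2,6,-,-]
Step 2: ref 5 → FAULT, frames=[2,6,5,-]
Step 3: ref 4 → FAULT, frames=[2,6,5,4]
Step 4: ref 2 → HIT, frames=[2,6,5,4]
Step 5: ref 5 → HIT, frames=[2,6,5,4]
Step 6: ref 2 → HIT, frames=[2,6,5,4]
Step 7: ref 6 → HIT, frames=[2,6,5,4]
Step 8: ref 1 → FAULT (evict 4), frames=[2,6,5,1]
Step 9: ref 6 → HIT, frames=[2,6,5,1]
Step 10: ref 5 → HIT, frames=[2,6,5,1]
Step 11: ref 6 → HIT, frames=[2,6,5,1]
Total faults: 5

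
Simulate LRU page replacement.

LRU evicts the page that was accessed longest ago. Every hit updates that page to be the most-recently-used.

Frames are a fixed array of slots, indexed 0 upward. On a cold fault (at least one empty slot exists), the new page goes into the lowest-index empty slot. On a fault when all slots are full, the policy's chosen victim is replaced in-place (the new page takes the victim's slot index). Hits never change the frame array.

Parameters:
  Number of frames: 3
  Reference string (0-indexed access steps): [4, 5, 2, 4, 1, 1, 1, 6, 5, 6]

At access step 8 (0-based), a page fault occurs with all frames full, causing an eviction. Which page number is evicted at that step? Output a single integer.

Step 0: ref 4 -> FAULT, frames=[4,-,-]
Step 1: ref 5 -> FAULT, frames=[4,5,-]
Step 2: ref 2 -> FAULT, frames=[4,5,2]
Step 3: ref 4 -> HIT, frames=[4,5,2]
Step 4: ref 1 -> FAULT, evict 5, frames=[4,1,2]
Step 5: ref 1 -> HIT, frames=[4,1,2]
Step 6: ref 1 -> HIT, frames=[4,1,2]
Step 7: ref 6 -> FAULT, evict 2, frames=[4,1,6]
Step 8: ref 5 -> FAULT, evict 4, frames=[5,1,6]
At step 8: evicted page 4

Answer: 4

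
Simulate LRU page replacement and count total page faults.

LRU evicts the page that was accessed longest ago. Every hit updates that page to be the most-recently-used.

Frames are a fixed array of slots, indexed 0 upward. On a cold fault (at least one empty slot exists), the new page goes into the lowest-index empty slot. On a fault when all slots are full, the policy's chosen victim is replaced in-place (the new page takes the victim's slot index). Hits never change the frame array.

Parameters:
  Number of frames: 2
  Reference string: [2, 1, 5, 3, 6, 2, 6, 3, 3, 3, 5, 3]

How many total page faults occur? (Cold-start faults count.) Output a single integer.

Answer: 8

Derivation:
Step 0: ref 2 → FAULT, frames=[2,-]
Step 1: ref 1 → FAULT, frames=[2,1]
Step 2: ref 5 → FAULT (evict 2), frames=[5,1]
Step 3: ref 3 → FAULT (evict 1), frames=[5,3]
Step 4: ref 6 → FAULT (evict 5), frames=[6,3]
Step 5: ref 2 → FAULT (evict 3), frames=[6,2]
Step 6: ref 6 → HIT, frames=[6,2]
Step 7: ref 3 → FAULT (evict 2), frames=[6,3]
Step 8: ref 3 → HIT, frames=[6,3]
Step 9: ref 3 → HIT, frames=[6,3]
Step 10: ref 5 → FAULT (evict 6), frames=[5,3]
Step 11: ref 3 → HIT, frames=[5,3]
Total faults: 8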